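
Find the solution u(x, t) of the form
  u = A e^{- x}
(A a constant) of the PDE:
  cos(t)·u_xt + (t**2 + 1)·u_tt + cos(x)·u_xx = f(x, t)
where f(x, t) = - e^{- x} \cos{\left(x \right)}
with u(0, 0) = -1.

Answer: u(x, t) = - e^{- x}

Derivation:
Substitute the ansatz u = A e^{- x} into the left-hand side.
Derivatives of the ansatz:
  u_xt = 0
  u_tt = 0
  u_xx = A e^{- x}
Term by term:
  cos(t)·u_xt = 0
  (t**2 + 1)·u_tt = 0
  cos(x)·u_xx = A e^{- x} \cos{\left(x \right)}
So the left-hand side equals
  A e^{- x} \cos{\left(x \right)}
This must equal f(x, t) = - e^{- x} \cos{\left(x \right)} identically.
Matching coefficients of the independent functions:
  [e^{- x} \cos{\left(x \right)}]:  A = -1
Solving: A = -1.
Check against the point condition:
  u(0, 0) = -1  ⟹  A = -1  ✓
Hence u(x, t) = - e^{- x}.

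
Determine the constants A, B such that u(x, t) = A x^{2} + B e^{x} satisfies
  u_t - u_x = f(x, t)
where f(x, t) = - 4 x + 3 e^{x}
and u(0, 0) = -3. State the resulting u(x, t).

Substitute the ansatz u = A x^{2} + B e^{x} into the left-hand side.
Derivatives of the ansatz:
  u_t = 0
  u_x = 2 A x + B e^{x}
Term by term:
  u_t = 0
  -u_x = - 2 A x - B e^{x}
So the left-hand side equals
  - 2 A x - B e^{x}
This must equal f(x, t) = - 4 x + 3 e^{x} identically.
Matching coefficients of the independent functions:
  [x]:  - 2 A = -4
  [e^{x}]:  - B = 3
Solving: A = 2, B = -3.
Check against the point condition:
  u(0, 0) = -3  ⟹  B = -3  ✓
Hence u(x, t) = 2 x^{2} - 3 e^{x}.

Answer: u(x, t) = 2 x^{2} - 3 e^{x}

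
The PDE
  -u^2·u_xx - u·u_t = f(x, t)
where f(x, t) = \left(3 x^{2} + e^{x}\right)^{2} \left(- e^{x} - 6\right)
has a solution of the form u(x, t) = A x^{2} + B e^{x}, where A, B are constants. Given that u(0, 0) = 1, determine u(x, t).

Substitute the ansatz u = A x^{2} + B e^{x} into the left-hand side.
Derivatives of the ansatz:
  u_xx = 2 A + B e^{x}
  u_t = 0
Term by term:
  -u^2·u_xx = - 2 A^{3} x^{4} - A^{2} B x^{4} e^{x} - 4 A^{2} B x^{2} e^{x} - 2 A B^{2} x^{2} e^{2 x} - 2 A B^{2} e^{2 x} - B^{3} e^{3 x}
  -u·u_t = 0
So the left-hand side equals
  - 2 A^{3} x^{4} - A^{2} B x^{4} e^{x} - 4 A^{2} B x^{2} e^{x} - 2 A B^{2} x^{2} e^{2 x} - 2 A B^{2} e^{2 x} - B^{3} e^{3 x}
This must equal f(x, t) identically; expanded, f = - 9 x^{4} e^{x} - 54 x^{4} - 6 x^{2} e^{2 x} - 36 x^{2} e^{x} - e^{3 x} - 6 e^{2 x}.
Matching coefficients of the independent functions:
  [x^{4}]:  - 2 A^{3} = -54
  [x^{2} e^{x}]:  - 4 A^{2} B = -36
  [x^{2} e^{2 x}, e^{2 x}]:  - 2 A B^{2} = -6
  [x^{4} e^{x}]:  - A^{2} B = -9
  [e^{3 x}]:  - B^{3} = -1
Solving: A = 3, B = 1.
Check against the point condition:
  u(0, 0) = 1  ⟹  B = 1  ✓
Hence u(x, t) = 3 x^{2} + e^{x}.

Answer: u(x, t) = 3 x^{2} + e^{x}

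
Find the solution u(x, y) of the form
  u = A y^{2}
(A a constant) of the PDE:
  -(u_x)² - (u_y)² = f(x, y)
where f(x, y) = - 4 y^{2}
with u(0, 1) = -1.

Substitute the ansatz u = A y^{2} into the left-hand side.
Derivatives of the ansatz:
  u_x = 0
  u_y = 2 A y
Term by term:
  -(u_x)² = 0
  -(u_y)² = - 4 A^{2} y^{2}
So the left-hand side equals
  - 4 A^{2} y^{2}
This must equal f(x, y) = - 4 y^{2} identically.
Matching coefficients of the independent functions:
  [y^{2}]:  - 4 A^{2} = -4
These equations allow (A) = (-1) or (1).
Impose the point condition(s):
  u(0, 1) = -1  ⟹  A = -1
Only A = -1 satisfies everything.
Hence u(x, y) = - y^{2}.

Answer: u(x, y) = - y^{2}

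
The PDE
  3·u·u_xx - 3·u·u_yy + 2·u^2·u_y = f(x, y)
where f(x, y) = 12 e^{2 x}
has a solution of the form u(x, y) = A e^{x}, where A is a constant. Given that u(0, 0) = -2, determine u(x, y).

Substitute the ansatz u = A e^{x} into the left-hand side.
Derivatives of the ansatz:
  u_xx = A e^{x}
  u_yy = 0
  u_y = 0
Term by term:
  3·u·u_xx = 3 A^{2} e^{2 x}
  -3·u·u_yy = 0
  2·u^2·u_y = 0
So the left-hand side equals
  3 A^{2} e^{2 x}
This must equal f(x, y) = 12 e^{2 x} identically.
Matching coefficients of the independent functions:
  [e^{2 x}]:  3 A^{2} = 12
These equations allow (A) = (-2) or (2).
Impose the point condition(s):
  u(0, 0) = -2  ⟹  A = -2
Only A = -2 satisfies everything.
Hence u(x, y) = - 2 e^{x}.

Answer: u(x, y) = - 2 e^{x}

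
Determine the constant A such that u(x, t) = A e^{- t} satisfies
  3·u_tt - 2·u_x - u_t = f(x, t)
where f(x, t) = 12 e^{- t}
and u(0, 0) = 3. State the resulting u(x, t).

Substitute the ansatz u = A e^{- t} into the left-hand side.
Derivatives of the ansatz:
  u_tt = A e^{- t}
  u_x = 0
  u_t = - A e^{- t}
Term by term:
  3·u_tt = 3 A e^{- t}
  -2·u_x = 0
  -u_t = A e^{- t}
So the left-hand side equals
  4 A e^{- t}
This must equal f(x, t) = 12 e^{- t} identically.
Matching coefficients of the independent functions:
  [e^{- t}]:  4 A = 12
Solving: A = 3.
Check against the point condition:
  u(0, 0) = 3  ⟹  A = 3  ✓
Hence u(x, t) = 3 e^{- t}.

Answer: u(x, t) = 3 e^{- t}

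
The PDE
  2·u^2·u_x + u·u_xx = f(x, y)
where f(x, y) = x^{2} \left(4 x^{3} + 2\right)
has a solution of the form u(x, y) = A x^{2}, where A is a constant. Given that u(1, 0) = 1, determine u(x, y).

Substitute the ansatz u = A x^{2} into the left-hand side.
Derivatives of the ansatz:
  u_x = 2 A x
  u_xx = 2 A
Term by term:
  2·u^2·u_x = 4 A^{3} x^{5}
  u·u_xx = 2 A^{2} x^{2}
So the left-hand side equals
  4 A^{3} x^{5} + 2 A^{2} x^{2}
This must equal f(x, y) identically; expanded, f = 4 x^{5} + 2 x^{2}.
Matching coefficients of the independent functions:
  [x^{2}]:  2 A^{2} = 2
  [x^{5}]:  4 A^{3} = 4
Solving: A = 1.
Check against the point condition:
  u(1, 0) = 1  ⟹  A = 1  ✓
Hence u(x, y) = x^{2}.

Answer: u(x, y) = x^{2}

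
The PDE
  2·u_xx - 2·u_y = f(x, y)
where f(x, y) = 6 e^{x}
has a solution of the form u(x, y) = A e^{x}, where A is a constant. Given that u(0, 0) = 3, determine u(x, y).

Substitute the ansatz u = A e^{x} into the left-hand side.
Derivatives of the ansatz:
  u_xx = A e^{x}
  u_y = 0
Term by term:
  2·u_xx = 2 A e^{x}
  -2·u_y = 0
So the left-hand side equals
  2 A e^{x}
This must equal f(x, y) = 6 e^{x} identically.
Matching coefficients of the independent functions:
  [e^{x}]:  2 A = 6
Solving: A = 3.
Check against the point condition:
  u(0, 0) = 3  ⟹  A = 3  ✓
Hence u(x, y) = 3 e^{x}.

Answer: u(x, y) = 3 e^{x}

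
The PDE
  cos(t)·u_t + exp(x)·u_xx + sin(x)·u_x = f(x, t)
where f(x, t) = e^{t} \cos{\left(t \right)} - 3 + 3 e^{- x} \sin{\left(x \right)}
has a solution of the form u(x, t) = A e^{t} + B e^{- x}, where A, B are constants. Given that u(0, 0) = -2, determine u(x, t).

Substitute the ansatz u = A e^{t} + B e^{- x} into the left-hand side.
Derivatives of the ansatz:
  u_t = A e^{t}
  u_xx = B e^{- x}
  u_x = - B e^{- x}
Term by term:
  cos(t)·u_t = A e^{t} \cos{\left(t \right)}
  exp(x)·u_xx = B
  sin(x)·u_x = - B e^{- x} \sin{\left(x \right)}
So the left-hand side equals
  A e^{t} \cos{\left(t \right)} + B - B e^{- x} \sin{\left(x \right)}
This must equal f(x, t) = e^{t} \cos{\left(t \right)} - 3 + 3 e^{- x} \sin{\left(x \right)} identically.
Matching coefficients of the independent functions:
  [constant term]:  B = -3
  [e^{t} \cos{\left(t \right)}]:  A = 1
  [e^{- x} \sin{\left(x \right)}]:  - B = 3
Solving: A = 1, B = -3.
Check against the point condition:
  u(0, 0) = -2  ⟹  A + B = -2  ✓
Hence u(x, t) = e^{t} - 3 e^{- x}.

Answer: u(x, t) = e^{t} - 3 e^{- x}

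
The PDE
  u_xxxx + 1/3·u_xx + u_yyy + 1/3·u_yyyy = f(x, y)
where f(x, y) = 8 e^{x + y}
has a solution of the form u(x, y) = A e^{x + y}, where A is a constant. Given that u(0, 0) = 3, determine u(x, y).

Substitute the ansatz u = A e^{x + y} into the left-hand side.
Derivatives of the ansatz:
  u_xxxx = A e^{x} e^{y}
  u_xx = A e^{x} e^{y}
  u_yyy = A e^{x} e^{y}
  u_yyyy = A e^{x} e^{y}
Term by term:
  u_xxxx = A e^{x} e^{y}
  1/3·u_xx = \frac{A e^{x} e^{y}}{3}
  u_yyy = A e^{x} e^{y}
  1/3·u_yyyy = \frac{A e^{x} e^{y}}{3}
So the left-hand side equals
  \frac{8 A e^{x} e^{y}}{3}
This must equal f(x, y) identically; expanded, f = 8 e^{x} e^{y}.
Matching coefficients of the independent functions:
  [e^{x} e^{y}]:  \frac{8 A}{3} = 8
Solving: A = 3.
Check against the point condition:
  u(0, 0) = 3  ⟹  A = 3  ✓
Hence u(x, y) = 3 e^{x + y}.

Answer: u(x, y) = 3 e^{x + y}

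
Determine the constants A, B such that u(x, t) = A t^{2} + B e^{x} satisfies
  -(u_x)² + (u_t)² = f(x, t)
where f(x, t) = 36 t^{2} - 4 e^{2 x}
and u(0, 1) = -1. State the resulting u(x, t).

Substitute the ansatz u = A t^{2} + B e^{x} into the left-hand side.
Derivatives of the ansatz:
  u_x = B e^{x}
  u_t = 2 A t
Term by term:
  -(u_x)² = - B^{2} e^{2 x}
  (u_t)² = 4 A^{2} t^{2}
So the left-hand side equals
  4 A^{2} t^{2} - B^{2} e^{2 x}
This must equal f(x, t) = 36 t^{2} - 4 e^{2 x} identically.
Matching coefficients of the independent functions:
  [t^{2}]:  4 A^{2} = 36
  [e^{2 x}]:  - B^{2} = -4
These equations allow (A, B) = (-3, -2) or (-3, 2) or (3, -2) or (3, 2).
Impose the point condition(s):
  u(0, 1) = -1  ⟹  A + B = -1
Only A = -3, B = 2 satisfies everything.
Hence u(x, t) = - 3 t^{2} + 2 e^{x}.

Answer: u(x, t) = - 3 t^{2} + 2 e^{x}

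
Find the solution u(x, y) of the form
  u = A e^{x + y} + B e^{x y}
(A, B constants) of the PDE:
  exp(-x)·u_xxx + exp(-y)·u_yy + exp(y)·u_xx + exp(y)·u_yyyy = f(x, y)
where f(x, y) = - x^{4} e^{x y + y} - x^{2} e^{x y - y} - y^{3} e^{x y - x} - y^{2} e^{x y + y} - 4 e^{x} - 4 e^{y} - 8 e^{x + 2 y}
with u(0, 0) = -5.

Substitute the ansatz u = A e^{x + y} + B e^{x y} into the left-hand side.
Derivatives of the ansatz:
  u_xxx = A e^{x} e^{y} + B y^{3} e^{x y}
  u_yy = A e^{x} e^{y} + B x^{2} e^{x y}
  u_xx = A e^{x} e^{y} + B y^{2} e^{x y}
  u_yyyy = A e^{x} e^{y} + B x^{4} e^{x y}
Term by term:
  exp(-x)·u_xxx = A e^{y} + B y^{3} e^{- x} e^{x y}
  exp(-y)·u_yy = A e^{x} + B x^{2} e^{- y} e^{x y}
  exp(y)·u_xx = A e^{x} e^{2 y} + B y^{2} e^{y} e^{x y}
  exp(y)·u_yyyy = A e^{x} e^{2 y} + B x^{4} e^{y} e^{x y}
So the left-hand side equals
  2 A e^{x} e^{2 y} + A e^{x} + A e^{y} + B x^{4} e^{y} e^{x y} + B x^{2} e^{- y} e^{x y} + B y^{3} e^{- x} e^{x y} + B y^{2} e^{y} e^{x y}
This must equal f(x, y) identically; expanded, f = - x^{4} e^{y} e^{x y} - x^{2} e^{- y} e^{x y} - y^{3} e^{- x} e^{x y} - y^{2} e^{y} e^{x y} - 8 e^{x} e^{2 y} - 4 e^{x} - 4 e^{y}.
Matching coefficients of the independent functions:
  [e^{x} e^{2 y}]:  2 A = -8
  [x^{2} e^{- y} e^{x y}, x^{4} e^{y} e^{x y}, y^{2} e^{y} e^{x y}, y^{3} e^{- x} e^{x y}]:  B = -1
  [e^{x}, e^{y}]:  A = -4
Solving: A = -4, B = -1.
Check against the point condition:
  u(0, 0) = -5  ⟹  A + B = -5  ✓
Hence u(x, y) = - e^{x y} - 4 e^{x + y}.

Answer: u(x, y) = - e^{x y} - 4 e^{x + y}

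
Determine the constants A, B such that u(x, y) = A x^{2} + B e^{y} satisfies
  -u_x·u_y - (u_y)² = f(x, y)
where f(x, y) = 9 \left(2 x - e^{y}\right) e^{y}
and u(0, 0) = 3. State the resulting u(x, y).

Substitute the ansatz u = A x^{2} + B e^{y} into the left-hand side.
Derivatives of the ansatz:
  u_x = 2 A x
  u_y = B e^{y}
Term by term:
  -u_x·u_y = - 2 A B x e^{y}
  -(u_y)² = - B^{2} e^{2 y}
So the left-hand side equals
  - 2 A B x e^{y} - B^{2} e^{2 y}
This must equal f(x, y) identically; expanded, f = 18 x e^{y} - 9 e^{2 y}.
Matching coefficients of the independent functions:
  [x e^{y}]:  - 2 A B = 18
  [e^{2 y}]:  - B^{2} = -9
These equations allow (A, B) = (-3, 3) or (3, -3).
Impose the point condition(s):
  u(0, 0) = 3  ⟹  B = 3
Only A = -3, B = 3 satisfies everything.
Hence u(x, y) = - 3 x^{2} + 3 e^{y}.

Answer: u(x, y) = - 3 x^{2} + 3 e^{y}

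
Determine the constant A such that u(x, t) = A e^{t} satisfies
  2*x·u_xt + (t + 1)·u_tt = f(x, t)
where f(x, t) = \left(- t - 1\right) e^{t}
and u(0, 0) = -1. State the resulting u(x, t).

Substitute the ansatz u = A e^{t} into the left-hand side.
Derivatives of the ansatz:
  u_xt = 0
  u_tt = A e^{t}
Term by term:
  2*x·u_xt = 0
  (t + 1)·u_tt = A t e^{t} + A e^{t}
So the left-hand side equals
  A t e^{t} + A e^{t}
This must equal f(x, t) identically; expanded, f = - t e^{t} - e^{t}.
Matching coefficients of the independent functions:
  [t e^{t}, e^{t}]:  A = -1
Solving: A = -1.
Check against the point condition:
  u(0, 0) = -1  ⟹  A = -1  ✓
Hence u(x, t) = - e^{t}.

Answer: u(x, t) = - e^{t}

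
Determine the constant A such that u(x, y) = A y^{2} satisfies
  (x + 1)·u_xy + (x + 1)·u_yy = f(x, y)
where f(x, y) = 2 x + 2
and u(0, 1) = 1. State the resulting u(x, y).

Answer: u(x, y) = y^{2}

Derivation:
Substitute the ansatz u = A y^{2} into the left-hand side.
Derivatives of the ansatz:
  u_xy = 0
  u_yy = 2 A
Term by term:
  (x + 1)·u_xy = 0
  (x + 1)·u_yy = 2 A x + 2 A
So the left-hand side equals
  2 A x + 2 A
This must equal f(x, y) = 2 x + 2 identically.
Matching coefficients of the independent functions:
  [constant term, x]:  2 A = 2
Solving: A = 1.
Check against the point condition:
  u(0, 1) = 1  ⟹  A = 1  ✓
Hence u(x, y) = y^{2}.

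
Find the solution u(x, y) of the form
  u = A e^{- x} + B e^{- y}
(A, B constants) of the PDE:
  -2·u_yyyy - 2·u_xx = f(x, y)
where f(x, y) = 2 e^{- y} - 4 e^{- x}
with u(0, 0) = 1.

Answer: u(x, y) = - e^{- y} + 2 e^{- x}

Derivation:
Substitute the ansatz u = A e^{- x} + B e^{- y} into the left-hand side.
Derivatives of the ansatz:
  u_yyyy = B e^{- y}
  u_xx = A e^{- x}
Term by term:
  -2·u_yyyy = - 2 B e^{- y}
  -2·u_xx = - 2 A e^{- x}
So the left-hand side equals
  - 2 A e^{- x} - 2 B e^{- y}
This must equal f(x, y) = 2 e^{- y} - 4 e^{- x} identically.
Matching coefficients of the independent functions:
  [e^{- x}]:  - 2 A = -4
  [e^{- y}]:  - 2 B = 2
Solving: A = 2, B = -1.
Check against the point condition:
  u(0, 0) = 1  ⟹  A + B = 1  ✓
Hence u(x, y) = - e^{- y} + 2 e^{- x}.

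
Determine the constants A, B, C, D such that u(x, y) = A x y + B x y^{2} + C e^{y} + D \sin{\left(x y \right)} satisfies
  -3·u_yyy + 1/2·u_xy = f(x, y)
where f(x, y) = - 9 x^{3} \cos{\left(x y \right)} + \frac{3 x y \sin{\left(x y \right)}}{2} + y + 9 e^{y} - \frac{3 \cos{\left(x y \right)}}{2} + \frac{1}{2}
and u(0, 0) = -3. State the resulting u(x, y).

Substitute the ansatz u = A x y + B x y^{2} + C e^{y} + D \sin{\left(x y \right)} into the left-hand side.
Derivatives of the ansatz:
  u_yyy = C e^{y} - D x^{3} \cos{\left(x y \right)}
  u_xy = A + 2 B y - D x y \sin{\left(x y \right)} + D \cos{\left(x y \right)}
Term by term:
  -3·u_yyy = - 3 C e^{y} + 3 D x^{3} \cos{\left(x y \right)}
  1/2·u_xy = \frac{A}{2} + B y - \frac{D x y \sin{\left(x y \right)}}{2} + \frac{D \cos{\left(x y \right)}}{2}
So the left-hand side equals
  \frac{A}{2} + B y - 3 C e^{y} + 3 D x^{3} \cos{\left(x y \right)} - \frac{D x y \sin{\left(x y \right)}}{2} + \frac{D \cos{\left(x y \right)}}{2}
This must equal f(x, y) = - 9 x^{3} \cos{\left(x y \right)} + \frac{3 x y \sin{\left(x y \right)}}{2} + y + 9 e^{y} - \frac{3 \cos{\left(x y \right)}}{2} + \frac{1}{2} identically.
Matching coefficients of the independent functions:
  [constant term]:  \frac{A}{2} = \frac{1}{2}
  [y]:  B = 1
  [x^{3} \cos{\left(x y \right)}]:  3 D = -9
  [x y \sin{\left(x y \right)}]:  - \frac{D}{2} = \frac{3}{2}
  [e^{y}]:  - 3 C = 9
  [\cos{\left(x y \right)}]:  \frac{D}{2} = - \frac{3}{2}
Solving: A = 1, B = 1, C = -3, D = -3.
Check against the point condition:
  u(0, 0) = -3  ⟹  C = -3  ✓
Hence u(x, y) = x y^{2} + x y - 3 e^{y} - 3 \sin{\left(x y \right)}.

Answer: u(x, y) = x y^{2} + x y - 3 e^{y} - 3 \sin{\left(x y \right)}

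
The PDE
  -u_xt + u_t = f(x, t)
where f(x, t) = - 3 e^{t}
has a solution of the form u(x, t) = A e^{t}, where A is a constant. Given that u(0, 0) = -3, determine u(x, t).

Substitute the ansatz u = A e^{t} into the left-hand side.
Derivatives of the ansatz:
  u_xt = 0
  u_t = A e^{t}
Term by term:
  -u_xt = 0
  u_t = A e^{t}
So the left-hand side equals
  A e^{t}
This must equal f(x, t) = - 3 e^{t} identically.
Matching coefficients of the independent functions:
  [e^{t}]:  A = -3
Solving: A = -3.
Check against the point condition:
  u(0, 0) = -3  ⟹  A = -3  ✓
Hence u(x, t) = - 3 e^{t}.

Answer: u(x, t) = - 3 e^{t}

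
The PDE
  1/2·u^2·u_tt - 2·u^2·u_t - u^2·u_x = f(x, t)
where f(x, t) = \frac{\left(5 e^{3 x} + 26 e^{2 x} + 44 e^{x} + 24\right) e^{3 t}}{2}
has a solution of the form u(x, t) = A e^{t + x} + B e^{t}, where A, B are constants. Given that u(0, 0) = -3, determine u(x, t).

Answer: u(x, t) = - 2 e^{t} - e^{t + x}

Derivation:
Substitute the ansatz u = A e^{t + x} + B e^{t} into the left-hand side.
Derivatives of the ansatz:
  u_tt = A e^{t} e^{x} + B e^{t}
  u_t = A e^{t} e^{x} + B e^{t}
  u_x = A e^{t} e^{x}
Term by term:
  1/2·u^2·u_tt = \frac{A^{3} e^{3 t} e^{3 x}}{2} + \frac{3 A^{2} B e^{3 t} e^{2 x}}{2} + \frac{3 A B^{2} e^{3 t} e^{x}}{2} + \frac{B^{3} e^{3 t}}{2}
  -2·u^2·u_t = - 2 A^{3} e^{3 t} e^{3 x} - 6 A^{2} B e^{3 t} e^{2 x} - 6 A B^{2} e^{3 t} e^{x} - 2 B^{3} e^{3 t}
  -u^2·u_x = - A^{3} e^{3 t} e^{3 x} - 2 A^{2} B e^{3 t} e^{2 x} - A B^{2} e^{3 t} e^{x}
So the left-hand side equals
  - \frac{5 A^{3} e^{3 t} e^{3 x}}{2} - \frac{13 A^{2} B e^{3 t} e^{2 x}}{2} - \frac{11 A B^{2} e^{3 t} e^{x}}{2} - \frac{3 B^{3} e^{3 t}}{2}
This must equal f(x, t) identically; expanded, f = \frac{5 e^{3 t} e^{3 x}}{2} + 13 e^{3 t} e^{2 x} + 22 e^{3 t} e^{x} + 12 e^{3 t}.
Matching coefficients of the independent functions:
  [e^{3 t} e^{x}]:  - \frac{11 A B^{2}}{2} = 22
  [e^{3 t} e^{2 x}]:  - \frac{13 A^{2} B}{2} = 13
  [e^{3 t} e^{3 x}]:  - \frac{5 A^{3}}{2} = \frac{5}{2}
  [e^{3 t}]:  - \frac{3 B^{3}}{2} = 12
Solving: A = -1, B = -2.
Check against the point condition:
  u(0, 0) = -3  ⟹  A + B = -3  ✓
Hence u(x, t) = - 2 e^{t} - e^{t + x}.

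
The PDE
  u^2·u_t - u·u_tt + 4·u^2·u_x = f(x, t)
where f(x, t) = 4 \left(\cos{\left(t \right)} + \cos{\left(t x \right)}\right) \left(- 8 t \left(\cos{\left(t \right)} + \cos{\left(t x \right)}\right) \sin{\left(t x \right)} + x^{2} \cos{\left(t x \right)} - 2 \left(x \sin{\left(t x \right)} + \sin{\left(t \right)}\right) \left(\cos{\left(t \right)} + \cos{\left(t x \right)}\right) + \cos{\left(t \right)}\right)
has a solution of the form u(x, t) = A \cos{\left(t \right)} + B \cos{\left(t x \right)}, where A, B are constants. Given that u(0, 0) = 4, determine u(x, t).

Substitute the ansatz u = A \cos{\left(t \right)} + B \cos{\left(t x \right)} into the left-hand side.
Derivatives of the ansatz:
  u_t = - A \sin{\left(t \right)} - B x \sin{\left(t x \right)}
  u_tt = - A \cos{\left(t \right)} - B x^{2} \cos{\left(t x \right)}
  u_x = - B t \sin{\left(t x \right)}
Term by term:
  u^2·u_t = - A^{3} \sin{\left(t \right)} \cos^{2}{\left(t \right)} - A^{2} B x \sin{\left(t x \right)} \cos^{2}{\left(t \right)} - 2 A^{2} B \sin{\left(t \right)} \cos{\left(t \right)} \cos{\left(t x \right)} - 2 A B^{2} x \sin{\left(t x \right)} \cos{\left(t \right)} \cos{\left(t x \right)} - A B^{2} \sin{\left(t \right)} \cos^{2}{\left(t x \right)} - B^{3} x \sin{\left(t x \right)} \cos^{2}{\left(t x \right)}
  -u·u_tt = A^{2} \cos^{2}{\left(t \right)} + A B x^{2} \cos{\left(t \right)} \cos{\left(t x \right)} + A B \cos{\left(t \right)} \cos{\left(t x \right)} + B^{2} x^{2} \cos^{2}{\left(t x \right)}
  4·u^2·u_x = - 4 A^{2} B t \sin{\left(t x \right)} \cos^{2}{\left(t \right)} - 8 A B^{2} t \sin{\left(t x \right)} \cos{\left(t \right)} \cos{\left(t x \right)} - 4 B^{3} t \sin{\left(t x \right)} \cos^{2}{\left(t x \right)}
So the left-hand side equals
  - A^{3} \sin{\left(t \right)} \cos^{2}{\left(t \right)} - 4 A^{2} B t \sin{\left(t x \right)} \cos^{2}{\left(t \right)} - A^{2} B x \sin{\left(t x \right)} \cos^{2}{\left(t \right)} - 2 A^{2} B \sin{\left(t \right)} \cos{\left(t \right)} \cos{\left(t x \right)} + A^{2} \cos^{2}{\left(t \right)} - 8 A B^{2} t \sin{\left(t x \right)} \cos{\left(t \right)} \cos{\left(t x \right)} - 2 A B^{2} x \sin{\left(t x \right)} \cos{\left(t \right)} \cos{\left(t x \right)} - A B^{2} \sin{\left(t \right)} \cos^{2}{\left(t x \right)} + A B x^{2} \cos{\left(t \right)} \cos{\left(t x \right)} + A B \cos{\left(t \right)} \cos{\left(t x \right)} - 4 B^{3} t \sin{\left(t x \right)} \cos^{2}{\left(t x \right)} - B^{3} x \sin{\left(t x \right)} \cos^{2}{\left(t x \right)} + B^{2} x^{2} \cos^{2}{\left(t x \right)}
This must equal f(x, t) identically; expanded, f = - 32 t \sin{\left(t x \right)} \cos^{2}{\left(t \right)} - 64 t \sin{\left(t x \right)} \cos{\left(t \right)} \cos{\left(t x \right)} - 32 t \sin{\left(t x \right)} \cos^{2}{\left(t x \right)} + 4 x^{2} \cos{\left(t \right)} \cos{\left(t x \right)} + 4 x^{2} \cos^{2}{\left(t x \right)} - 8 x \sin{\left(t x \right)} \cos^{2}{\left(t \right)} - 16 x \sin{\left(t x \right)} \cos{\left(t \right)} \cos{\left(t x \right)} - 8 x \sin{\left(t x \right)} \cos^{2}{\left(t x \right)} - 8 \sin{\left(t \right)} \cos^{2}{\left(t \right)} - 16 \sin{\left(t \right)} \cos{\left(t \right)} \cos{\left(t x \right)} - 8 \sin{\left(t \right)} \cos^{2}{\left(t x \right)} + 4 \cos^{2}{\left(t \right)} + 4 \cos{\left(t \right)} \cos{\left(t x \right)}.
Matching coefficients of the independent functions:
  [x^{2} \cos^{2}{\left(t x \right)}]:  B^{2} = 4
  [\sin{\left(t \right)} \cos^{2}{\left(t \right)}]:  - A^{3} = -8
  [\sin{\left(t \right)} \cos^{2}{\left(t x \right)}]:  - A B^{2} = -8
  [\cos{\left(t \right)} \cos{\left(t x \right)}, x^{2} \cos{\left(t \right)} \cos{\left(t x \right)}]:  A B = 4
  [t \sin{\left(t x \right)} \cos^{2}{\left(t \right)}]:  - 4 A^{2} B = -32
  [t \sin{\left(t x \right)} \cos^{2}{\left(t x \right)}]:  - 4 B^{3} = -32
  [x \sin{\left(t x \right)} \cos^{2}{\left(t \right)}]:  - A^{2} B = -8
  [x \sin{\left(t x \right)} \cos^{2}{\left(t x \right)}]:  - B^{3} = -8
  [\sin{\left(t \right)} \cos{\left(t \right)} \cos{\left(t x \right)}]:  - 2 A^{2} B = -16
  [t \sin{\left(t x \right)} \cos{\left(t \right)} \cos{\left(t x \right)}]:  - 8 A B^{2} = -64
  [x \sin{\left(t x \right)} \cos{\left(t \right)} \cos{\left(t x \right)}]:  - 2 A B^{2} = -16
  [\cos^{2}{\left(t \right)}]:  A^{2} = 4
Solving: A = 2, B = 2.
Check against the point condition:
  u(0, 0) = 4  ⟹  A + B = 4  ✓
Hence u(x, t) = 2 \cos{\left(t \right)} + 2 \cos{\left(t x \right)}.

Answer: u(x, t) = 2 \cos{\left(t \right)} + 2 \cos{\left(t x \right)}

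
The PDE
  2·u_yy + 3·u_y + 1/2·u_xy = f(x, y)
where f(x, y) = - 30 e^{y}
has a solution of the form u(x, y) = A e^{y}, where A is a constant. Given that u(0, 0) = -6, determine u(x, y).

Substitute the ansatz u = A e^{y} into the left-hand side.
Derivatives of the ansatz:
  u_yy = A e^{y}
  u_y = A e^{y}
  u_xy = 0
Term by term:
  2·u_yy = 2 A e^{y}
  3·u_y = 3 A e^{y}
  1/2·u_xy = 0
So the left-hand side equals
  5 A e^{y}
This must equal f(x, y) = - 30 e^{y} identically.
Matching coefficients of the independent functions:
  [e^{y}]:  5 A = -30
Solving: A = -6.
Check against the point condition:
  u(0, 0) = -6  ⟹  A = -6  ✓
Hence u(x, y) = - 6 e^{y}.

Answer: u(x, y) = - 6 e^{y}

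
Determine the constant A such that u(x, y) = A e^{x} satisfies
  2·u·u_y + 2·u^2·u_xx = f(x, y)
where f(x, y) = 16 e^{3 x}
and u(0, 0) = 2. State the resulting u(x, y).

Substitute the ansatz u = A e^{x} into the left-hand side.
Derivatives of the ansatz:
  u_y = 0
  u_xx = A e^{x}
Term by term:
  2·u·u_y = 0
  2·u^2·u_xx = 2 A^{3} e^{3 x}
So the left-hand side equals
  2 A^{3} e^{3 x}
This must equal f(x, y) = 16 e^{3 x} identically.
Matching coefficients of the independent functions:
  [e^{3 x}]:  2 A^{3} = 16
Solving: A = 2.
Check against the point condition:
  u(0, 0) = 2  ⟹  A = 2  ✓
Hence u(x, y) = 2 e^{x}.

Answer: u(x, y) = 2 e^{x}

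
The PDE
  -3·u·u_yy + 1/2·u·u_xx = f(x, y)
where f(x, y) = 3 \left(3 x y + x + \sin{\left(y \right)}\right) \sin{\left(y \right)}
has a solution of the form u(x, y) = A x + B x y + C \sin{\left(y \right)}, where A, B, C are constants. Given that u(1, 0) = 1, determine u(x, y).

Substitute the ansatz u = A x + B x y + C \sin{\left(y \right)} into the left-hand side.
Derivatives of the ansatz:
  u_yy = - C \sin{\left(y \right)}
  u_xx = 0
Term by term:
  -3·u·u_yy = 3 A C x \sin{\left(y \right)} + 3 B C x y \sin{\left(y \right)} + 3 C^{2} \sin^{2}{\left(y \right)}
  1/2·u·u_xx = 0
So the left-hand side equals
  3 A C x \sin{\left(y \right)} + 3 B C x y \sin{\left(y \right)} + 3 C^{2} \sin^{2}{\left(y \right)}
This must equal f(x, y) identically; expanded, f = 9 x y \sin{\left(y \right)} + 3 x \sin{\left(y \right)} + 3 \sin^{2}{\left(y \right)}.
Matching coefficients of the independent functions:
  [x \sin{\left(y \right)}]:  3 A C = 3
  [x y \sin{\left(y \right)}]:  3 B C = 9
  [\sin^{2}{\left(y \right)}]:  3 C^{2} = 3
These equations allow (A, B, C) = (-1, -3, -1) or (1, 3, 1).
Impose the point condition(s):
  u(1, 0) = 1  ⟹  A = 1
Only A = 1, B = 3, C = 1 satisfies everything.
Hence u(x, y) = 3 x y + x + \sin{\left(y \right)}.

Answer: u(x, y) = 3 x y + x + \sin{\left(y \right)}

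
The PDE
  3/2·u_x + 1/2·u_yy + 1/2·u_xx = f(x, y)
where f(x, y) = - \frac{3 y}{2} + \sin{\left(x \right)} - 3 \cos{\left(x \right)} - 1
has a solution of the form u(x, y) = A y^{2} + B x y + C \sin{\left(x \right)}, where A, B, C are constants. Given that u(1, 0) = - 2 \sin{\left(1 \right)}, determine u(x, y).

Substitute the ansatz u = A y^{2} + B x y + C \sin{\left(x \right)} into the left-hand side.
Derivatives of the ansatz:
  u_x = B y + C \cos{\left(x \right)}
  u_yy = 2 A
  u_xx = - C \sin{\left(x \right)}
Term by term:
  3/2·u_x = \frac{3 B y}{2} + \frac{3 C \cos{\left(x \right)}}{2}
  1/2·u_yy = A
  1/2·u_xx = - \frac{C \sin{\left(x \right)}}{2}
So the left-hand side equals
  A + \frac{3 B y}{2} - \frac{C \sin{\left(x \right)}}{2} + \frac{3 C \cos{\left(x \right)}}{2}
This must equal f(x, y) = - \frac{3 y}{2} + \sin{\left(x \right)} - 3 \cos{\left(x \right)} - 1 identically.
Matching coefficients of the independent functions:
  [constant term]:  A = -1
  [y]:  \frac{3 B}{2} = - \frac{3}{2}
  [\sin{\left(x \right)}]:  - \frac{C}{2} = 1
  [\cos{\left(x \right)}]:  \frac{3 C}{2} = -3
Solving: A = -1, B = -1, C = -2.
Check against the point condition:
  u(1, 0) = - 2 \sin{\left(1 \right)}  ⟹  C \sin{\left(1 \right)} = - 2 \sin{\left(1 \right)}  ✓
Hence u(x, y) = - x y - y^{2} - 2 \sin{\left(x \right)}.

Answer: u(x, y) = - x y - y^{2} - 2 \sin{\left(x \right)}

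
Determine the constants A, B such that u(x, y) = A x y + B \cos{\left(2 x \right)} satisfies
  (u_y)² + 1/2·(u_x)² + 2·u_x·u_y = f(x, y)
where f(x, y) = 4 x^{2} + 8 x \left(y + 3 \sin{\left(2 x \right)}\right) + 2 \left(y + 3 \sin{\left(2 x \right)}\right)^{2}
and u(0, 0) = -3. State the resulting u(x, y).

Answer: u(x, y) = 2 x y - 3 \cos{\left(2 x \right)}

Derivation:
Substitute the ansatz u = A x y + B \cos{\left(2 x \right)} into the left-hand side.
Derivatives of the ansatz:
  u_y = A x
  u_x = A y - 2 B \sin{\left(2 x \right)}
Term by term:
  (u_y)² = A^{2} x^{2}
  1/2·(u_x)² = \frac{A^{2} y^{2}}{2} - 2 A B y \sin{\left(2 x \right)} + 2 B^{2} \sin^{2}{\left(2 x \right)}
  2·u_x·u_y = 2 A^{2} x y - 4 A B x \sin{\left(2 x \right)}
So the left-hand side equals
  A^{2} x^{2} + 2 A^{2} x y + \frac{A^{2} y^{2}}{2} - 4 A B x \sin{\left(2 x \right)} - 2 A B y \sin{\left(2 x \right)} + 2 B^{2} \sin^{2}{\left(2 x \right)}
This must equal f(x, y) identically; expanded, f = 4 x^{2} + 8 x y + 24 x \sin{\left(2 x \right)} + 2 y^{2} + 12 y \sin{\left(2 x \right)} + 18 \sin^{2}{\left(2 x \right)}.
Matching coefficients of the independent functions:
  [x^{2}]:  A^{2} = 4
  [y^{2}]:  \frac{A^{2}}{2} = 2
  [x y]:  2 A^{2} = 8
  [x \sin{\left(2 x \right)}]:  - 4 A B = 24
  [y \sin{\left(2 x \right)}]:  - 2 A B = 12
  [\sin^{2}{\left(2 x \right)}]:  2 B^{2} = 18
These equations allow (A, B) = (-2, 3) or (2, -3).
Impose the point condition(s):
  u(0, 0) = -3  ⟹  B = -3
Only A = 2, B = -3 satisfies everything.
Hence u(x, y) = 2 x y - 3 \cos{\left(2 x \right)}.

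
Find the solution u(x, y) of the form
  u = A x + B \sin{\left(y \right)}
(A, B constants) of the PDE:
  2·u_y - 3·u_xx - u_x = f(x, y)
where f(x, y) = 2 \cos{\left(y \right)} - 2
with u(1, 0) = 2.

Substitute the ansatz u = A x + B \sin{\left(y \right)} into the left-hand side.
Derivatives of the ansatz:
  u_y = B \cos{\left(y \right)}
  u_xx = 0
  u_x = A
Term by term:
  2·u_y = 2 B \cos{\left(y \right)}
  -3·u_xx = 0
  -u_x = - A
So the left-hand side equals
  - A + 2 B \cos{\left(y \right)}
This must equal f(x, y) = 2 \cos{\left(y \right)} - 2 identically.
Matching coefficients of the independent functions:
  [constant term]:  - A = -2
  [\cos{\left(y \right)}]:  2 B = 2
Solving: A = 2, B = 1.
Check against the point condition:
  u(1, 0) = 2  ⟹  A = 2  ✓
Hence u(x, y) = 2 x + \sin{\left(y \right)}.

Answer: u(x, y) = 2 x + \sin{\left(y \right)}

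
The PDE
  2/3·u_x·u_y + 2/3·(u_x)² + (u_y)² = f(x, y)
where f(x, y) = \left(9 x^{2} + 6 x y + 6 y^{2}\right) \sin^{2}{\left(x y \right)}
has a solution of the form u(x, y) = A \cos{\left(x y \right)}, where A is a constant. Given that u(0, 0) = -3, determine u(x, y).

Substitute the ansatz u = A \cos{\left(x y \right)} into the left-hand side.
Derivatives of the ansatz:
  u_x = - A y \sin{\left(x y \right)}
  u_y = - A x \sin{\left(x y \right)}
Term by term:
  2/3·u_x·u_y = \frac{2 A^{2} x y \sin^{2}{\left(x y \right)}}{3}
  2/3·(u_x)² = \frac{2 A^{2} y^{2} \sin^{2}{\left(x y \right)}}{3}
  (u_y)² = A^{2} x^{2} \sin^{2}{\left(x y \right)}
So the left-hand side equals
  A^{2} x^{2} \sin^{2}{\left(x y \right)} + \frac{2 A^{2} x y \sin^{2}{\left(x y \right)}}{3} + \frac{2 A^{2} y^{2} \sin^{2}{\left(x y \right)}}{3}
This must equal f(x, y) identically; expanded, f = 9 x^{2} \sin^{2}{\left(x y \right)} + 6 x y \sin^{2}{\left(x y \right)} + 6 y^{2} \sin^{2}{\left(x y \right)}.
Matching coefficients of the independent functions:
  [x^{2} \sin^{2}{\left(x y \right)}]:  A^{2} = 9
  [y^{2} \sin^{2}{\left(x y \right)}, x y \sin^{2}{\left(x y \right)}]:  \frac{2 A^{2}}{3} = 6
These equations allow (A) = (-3) or (3).
Impose the point condition(s):
  u(0, 0) = -3  ⟹  A = -3
Only A = -3 satisfies everything.
Hence u(x, y) = - 3 \cos{\left(x y \right)}.

Answer: u(x, y) = - 3 \cos{\left(x y \right)}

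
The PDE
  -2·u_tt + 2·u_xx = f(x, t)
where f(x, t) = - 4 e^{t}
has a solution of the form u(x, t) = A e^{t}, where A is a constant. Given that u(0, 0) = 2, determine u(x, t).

Answer: u(x, t) = 2 e^{t}

Derivation:
Substitute the ansatz u = A e^{t} into the left-hand side.
Derivatives of the ansatz:
  u_tt = A e^{t}
  u_xx = 0
Term by term:
  -2·u_tt = - 2 A e^{t}
  2·u_xx = 0
So the left-hand side equals
  - 2 A e^{t}
This must equal f(x, t) = - 4 e^{t} identically.
Matching coefficients of the independent functions:
  [e^{t}]:  - 2 A = -4
Solving: A = 2.
Check against the point condition:
  u(0, 0) = 2  ⟹  A = 2  ✓
Hence u(x, t) = 2 e^{t}.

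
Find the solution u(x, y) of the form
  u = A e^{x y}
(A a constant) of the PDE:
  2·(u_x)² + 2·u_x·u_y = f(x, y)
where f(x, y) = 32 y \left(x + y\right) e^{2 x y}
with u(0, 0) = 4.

Substitute the ansatz u = A e^{x y} into the left-hand side.
Derivatives of the ansatz:
  u_x = A y e^{x y}
  u_y = A x e^{x y}
Term by term:
  2·(u_x)² = 2 A^{2} y^{2} e^{2 x y}
  2·u_x·u_y = 2 A^{2} x y e^{2 x y}
So the left-hand side equals
  2 A^{2} x y e^{2 x y} + 2 A^{2} y^{2} e^{2 x y}
This must equal f(x, y) identically; expanded, f = 32 x y e^{2 x y} + 32 y^{2} e^{2 x y}.
Matching coefficients of the independent functions:
  [y^{2} e^{2 x y}, x y e^{2 x y}]:  2 A^{2} = 32
These equations allow (A) = (-4) or (4).
Impose the point condition(s):
  u(0, 0) = 4  ⟹  A = 4
Only A = 4 satisfies everything.
Hence u(x, y) = 4 e^{x y}.

Answer: u(x, y) = 4 e^{x y}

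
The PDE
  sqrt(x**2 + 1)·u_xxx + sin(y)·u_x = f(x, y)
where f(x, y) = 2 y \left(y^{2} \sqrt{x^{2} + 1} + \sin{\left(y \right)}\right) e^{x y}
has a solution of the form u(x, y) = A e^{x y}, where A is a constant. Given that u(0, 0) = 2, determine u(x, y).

Answer: u(x, y) = 2 e^{x y}

Derivation:
Substitute the ansatz u = A e^{x y} into the left-hand side.
Derivatives of the ansatz:
  u_xxx = A y^{3} e^{x y}
  u_x = A y e^{x y}
Term by term:
  sqrt(x**2 + 1)·u_xxx = A y^{3} \sqrt{x^{2} + 1} e^{x y}
  sin(y)·u_x = A y e^{x y} \sin{\left(y \right)}
So the left-hand side equals
  A y^{3} \sqrt{x^{2} + 1} e^{x y} + A y e^{x y} \sin{\left(y \right)}
This must equal f(x, y) identically; expanded, f = 2 y^{3} \sqrt{x^{2} + 1} e^{x y} + 2 y e^{x y} \sin{\left(y \right)}.
Matching coefficients of the independent functions:
  [y e^{x y} \sin{\left(y \right)}, y^{3} \sqrt{x^{2} + 1} e^{x y}]:  A = 2
Solving: A = 2.
Check against the point condition:
  u(0, 0) = 2  ⟹  A = 2  ✓
Hence u(x, y) = 2 e^{x y}.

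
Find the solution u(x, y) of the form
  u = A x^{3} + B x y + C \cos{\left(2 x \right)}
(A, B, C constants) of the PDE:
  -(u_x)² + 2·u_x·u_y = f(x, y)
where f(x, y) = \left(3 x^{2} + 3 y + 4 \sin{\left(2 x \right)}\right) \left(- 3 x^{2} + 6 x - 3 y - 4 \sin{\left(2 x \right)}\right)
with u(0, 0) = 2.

Substitute the ansatz u = A x^{3} + B x y + C \cos{\left(2 x \right)} into the left-hand side.
Derivatives of the ansatz:
  u_x = 3 A x^{2} + B y - 2 C \sin{\left(2 x \right)}
  u_y = B x
Term by term:
  -(u_x)² = - 9 A^{2} x^{4} - 6 A B x^{2} y + 12 A C x^{2} \sin{\left(2 x \right)} - B^{2} y^{2} + 4 B C y \sin{\left(2 x \right)} - 4 C^{2} \sin^{2}{\left(2 x \right)}
  2·u_x·u_y = 6 A B x^{3} + 2 B^{2} x y - 4 B C x \sin{\left(2 x \right)}
So the left-hand side equals
  - 9 A^{2} x^{4} + 6 A B x^{3} - 6 A B x^{2} y + 12 A C x^{2} \sin{\left(2 x \right)} + 2 B^{2} x y - B^{2} y^{2} - 4 B C x \sin{\left(2 x \right)} + 4 B C y \sin{\left(2 x \right)} - 4 C^{2} \sin^{2}{\left(2 x \right)}
This must equal f(x, y) identically; expanded, f = - 9 x^{4} + 18 x^{3} - 18 x^{2} y - 24 x^{2} \sin{\left(2 x \right)} + 18 x y + 24 x \sin{\left(2 x \right)} - 9 y^{2} - 24 y \sin{\left(2 x \right)} - 16 \sin^{2}{\left(2 x \right)}.
Matching coefficients of the independent functions:
  [x^{3}]:  6 A B = 18
  [x^{4}]:  - 9 A^{2} = -9
  [y^{2}]:  - B^{2} = -9
  [x y]:  2 B^{2} = 18
  [x \sin{\left(2 x \right)}]:  - 4 B C = 24
  [x^{2} y]:  - 6 A B = -18
  [x^{2} \sin{\left(2 x \right)}]:  12 A C = -24
  [y \sin{\left(2 x \right)}]:  4 B C = -24
  [\sin^{2}{\left(2 x \right)}]:  - 4 C^{2} = -16
These equations allow (A, B, C) = (-1, -3, 2) or (1, 3, -2).
Impose the point condition(s):
  u(0, 0) = 2  ⟹  C = 2
Only A = -1, B = -3, C = 2 satisfies everything.
Hence u(x, y) = - x^{3} - 3 x y + 2 \cos{\left(2 x \right)}.

Answer: u(x, y) = - x^{3} - 3 x y + 2 \cos{\left(2 x \right)}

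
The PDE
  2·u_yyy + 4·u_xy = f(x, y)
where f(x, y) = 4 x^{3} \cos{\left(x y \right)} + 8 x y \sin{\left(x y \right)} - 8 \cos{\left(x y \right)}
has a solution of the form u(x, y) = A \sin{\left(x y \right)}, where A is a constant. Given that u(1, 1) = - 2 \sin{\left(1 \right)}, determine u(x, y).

Substitute the ansatz u = A \sin{\left(x y \right)} into the left-hand side.
Derivatives of the ansatz:
  u_yyy = - A x^{3} \cos{\left(x y \right)}
  u_xy = - A x y \sin{\left(x y \right)} + A \cos{\left(x y \right)}
Term by term:
  2·u_yyy = - 2 A x^{3} \cos{\left(x y \right)}
  4·u_xy = - 4 A x y \sin{\left(x y \right)} + 4 A \cos{\left(x y \right)}
So the left-hand side equals
  - 2 A x^{3} \cos{\left(x y \right)} - 4 A x y \sin{\left(x y \right)} + 4 A \cos{\left(x y \right)}
This must equal f(x, y) = 4 x^{3} \cos{\left(x y \right)} + 8 x y \sin{\left(x y \right)} - 8 \cos{\left(x y \right)} identically.
Matching coefficients of the independent functions:
  [x^{3} \cos{\left(x y \right)}]:  - 2 A = 4
  [x y \sin{\left(x y \right)}]:  - 4 A = 8
  [\cos{\left(x y \right)}]:  4 A = -8
Solving: A = -2.
Check against the point condition:
  u(1, 1) = - 2 \sin{\left(1 \right)}  ⟹  A \sin{\left(1 \right)} = - 2 \sin{\left(1 \right)}  ✓
Hence u(x, y) = - 2 \sin{\left(x y \right)}.

Answer: u(x, y) = - 2 \sin{\left(x y \right)}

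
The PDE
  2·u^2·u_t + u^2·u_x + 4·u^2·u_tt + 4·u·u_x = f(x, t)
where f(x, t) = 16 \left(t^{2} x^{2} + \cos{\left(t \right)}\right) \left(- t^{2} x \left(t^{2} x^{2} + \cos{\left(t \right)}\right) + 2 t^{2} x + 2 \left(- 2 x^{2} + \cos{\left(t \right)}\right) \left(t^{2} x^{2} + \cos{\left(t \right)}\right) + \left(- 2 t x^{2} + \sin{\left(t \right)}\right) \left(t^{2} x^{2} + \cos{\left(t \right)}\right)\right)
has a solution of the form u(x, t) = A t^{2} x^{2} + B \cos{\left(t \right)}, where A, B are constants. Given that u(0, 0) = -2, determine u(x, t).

Answer: u(x, t) = - 2 t^{2} x^{2} - 2 \cos{\left(t \right)}

Derivation:
Substitute the ansatz u = A t^{2} x^{2} + B \cos{\left(t \right)} into the left-hand side.
Derivatives of the ansatz:
  u_t = 2 A t x^{2} - B \sin{\left(t \right)}
  u_x = 2 A t^{2} x
  u_tt = 2 A x^{2} - B \cos{\left(t \right)}
Term by term:
  2·u^2·u_t = 4 A^{3} t^{5} x^{6} - 2 A^{2} B t^{4} x^{4} \sin{\left(t \right)} + 8 A^{2} B t^{3} x^{4} \cos{\left(t \right)} - 4 A B^{2} t^{2} x^{2} \sin{\left(t \right)} \cos{\left(t \right)} + 4 A B^{2} t x^{2} \cos^{2}{\left(t \right)} - 2 B^{3} \sin{\left(t \right)} \cos^{2}{\left(t \right)}
  u^2·u_x = 2 A^{3} t^{6} x^{5} + 4 A^{2} B t^{4} x^{3} \cos{\left(t \right)} + 2 A B^{2} t^{2} x \cos^{2}{\left(t \right)}
  4·u^2·u_tt = 8 A^{3} t^{4} x^{6} - 4 A^{2} B t^{4} x^{4} \cos{\left(t \right)} + 16 A^{2} B t^{2} x^{4} \cos{\left(t \right)} - 8 A B^{2} t^{2} x^{2} \cos^{2}{\left(t \right)} + 8 A B^{2} x^{2} \cos^{2}{\left(t \right)} - 4 B^{3} \cos^{3}{\left(t \right)}
  4·u·u_x = 8 A^{2} t^{4} x^{3} + 8 A B t^{2} x \cos{\left(t \right)}
So the left-hand side equals
  2 A^{3} t^{6} x^{5} + 4 A^{3} t^{5} x^{6} + 8 A^{3} t^{4} x^{6} - 2 A^{2} B t^{4} x^{4} \sin{\left(t \right)} - 4 A^{2} B t^{4} x^{4} \cos{\left(t \right)} + 4 A^{2} B t^{4} x^{3} \cos{\left(t \right)} + 8 A^{2} B t^{3} x^{4} \cos{\left(t \right)} + 16 A^{2} B t^{2} x^{4} \cos{\left(t \right)} + 8 A^{2} t^{4} x^{3} - 4 A B^{2} t^{2} x^{2} \sin{\left(t \right)} \cos{\left(t \right)} - 8 A B^{2} t^{2} x^{2} \cos^{2}{\left(t \right)} + 2 A B^{2} t^{2} x \cos^{2}{\left(t \right)} + 4 A B^{2} t x^{2} \cos^{2}{\left(t \right)} + 8 A B^{2} x^{2} \cos^{2}{\left(t \right)} + 8 A B t^{2} x \cos{\left(t \right)} - 2 B^{3} \sin{\left(t \right)} \cos^{2}{\left(t \right)} - 4 B^{3} \cos^{3}{\left(t \right)}
This must equal f(x, t) identically; expanded, f = - 16 t^{6} x^{5} - 32 t^{5} x^{6} - 64 t^{4} x^{6} + 16 t^{4} x^{4} \sin{\left(t \right)} + 32 t^{4} x^{4} \cos{\left(t \right)} - 32 t^{4} x^{3} \cos{\left(t \right)} + 32 t^{4} x^{3} - 64 t^{3} x^{4} \cos{\left(t \right)} - 128 t^{2} x^{4} \cos{\left(t \right)} + 32 t^{2} x^{2} \sin{\left(t \right)} \cos{\left(t \right)} + 64 t^{2} x^{2} \cos^{2}{\left(t \right)} - 16 t^{2} x \cos^{2}{\left(t \right)} + 32 t^{2} x \cos{\left(t \right)} - 32 t x^{2} \cos^{2}{\left(t \right)} - 64 x^{2} \cos^{2}{\left(t \right)} + 16 \sin{\left(t \right)} \cos^{2}{\left(t \right)} + 32 \cos^{3}{\left(t \right)}.
Matching coefficients of the independent functions:
(each divided by its leading coefficient; functions giving the same equation are listed together)
  [t^{4} x^{3}]:  A^{2} - 4 = 0
  [t^{4} x^{6}, t^{5} x^{6}, t^{6} x^{5}]:  A^{3} + 8 = 0
  [x^{2} \cos^{2}{\left(t \right)}, t x^{2} \cos^{2}{\left(t \right)}, t^{2} x \cos^{2}{\left(t \right)}, …]:  A B^{2} + 8 = 0
  [\sin{\left(t \right)} \cos^{2}{\left(t \right)}, \cos^{3}{\left(t \right)}]:  B^{3} + 8 = 0
  [t^{2} x \cos{\left(t \right)}]:  A B - 4 = 0
  [t^{2} x^{4} \cos{\left(t \right)}, t^{3} x^{4} \cos{\left(t \right)}, t^{4} x^{3} \cos{\left(t \right)}, …]:  A^{2} B + 8 = 0
Solving: A = -2, B = -2.
Check against the point condition:
  u(0, 0) = -2  ⟹  B = -2  ✓
Hence u(x, t) = - 2 t^{2} x^{2} - 2 \cos{\left(t \right)}.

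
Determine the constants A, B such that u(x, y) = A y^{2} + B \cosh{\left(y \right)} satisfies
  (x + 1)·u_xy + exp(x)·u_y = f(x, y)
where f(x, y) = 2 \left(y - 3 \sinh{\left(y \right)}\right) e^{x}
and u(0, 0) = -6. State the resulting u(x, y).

Substitute the ansatz u = A y^{2} + B \cosh{\left(y \right)} into the left-hand side.
Derivatives of the ansatz:
  u_xy = 0
  u_y = 2 A y + B \sinh{\left(y \right)}
Term by term:
  (x + 1)·u_xy = 0
  exp(x)·u_y = 2 A y e^{x} + B e^{x} \sinh{\left(y \right)}
So the left-hand side equals
  2 A y e^{x} + B e^{x} \sinh{\left(y \right)}
This must equal f(x, y) identically; expanded, f = 2 y e^{x} - 6 e^{x} \sinh{\left(y \right)}.
Matching coefficients of the independent functions:
  [y e^{x}]:  2 A = 2
  [e^{x} \sinh{\left(y \right)}]:  B = -6
Solving: A = 1, B = -6.
Check against the point condition:
  u(0, 0) = -6  ⟹  B = -6  ✓
Hence u(x, y) = y^{2} - 6 \cosh{\left(y \right)}.

Answer: u(x, y) = y^{2} - 6 \cosh{\left(y \right)}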